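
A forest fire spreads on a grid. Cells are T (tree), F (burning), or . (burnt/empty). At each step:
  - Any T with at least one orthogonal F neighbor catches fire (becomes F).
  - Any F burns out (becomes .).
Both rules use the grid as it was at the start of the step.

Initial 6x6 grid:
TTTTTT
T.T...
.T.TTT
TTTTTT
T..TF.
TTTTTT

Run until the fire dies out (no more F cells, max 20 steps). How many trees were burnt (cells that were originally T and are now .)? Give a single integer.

Step 1: +3 fires, +1 burnt (F count now 3)
Step 2: +5 fires, +3 burnt (F count now 5)
Step 3: +4 fires, +5 burnt (F count now 4)
Step 4: +2 fires, +4 burnt (F count now 2)
Step 5: +3 fires, +2 burnt (F count now 3)
Step 6: +1 fires, +3 burnt (F count now 1)
Step 7: +0 fires, +1 burnt (F count now 0)
Fire out after step 7
Initially T: 26, now '.': 28
Total burnt (originally-T cells now '.'): 18

Answer: 18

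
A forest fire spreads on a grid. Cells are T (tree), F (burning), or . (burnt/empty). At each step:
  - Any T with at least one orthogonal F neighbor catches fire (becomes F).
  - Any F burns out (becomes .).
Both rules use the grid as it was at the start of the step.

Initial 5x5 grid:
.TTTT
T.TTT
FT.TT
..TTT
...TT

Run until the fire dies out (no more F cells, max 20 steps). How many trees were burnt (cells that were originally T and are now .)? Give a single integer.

Step 1: +2 fires, +1 burnt (F count now 2)
Step 2: +0 fires, +2 burnt (F count now 0)
Fire out after step 2
Initially T: 16, now '.': 11
Total burnt (originally-T cells now '.'): 2

Answer: 2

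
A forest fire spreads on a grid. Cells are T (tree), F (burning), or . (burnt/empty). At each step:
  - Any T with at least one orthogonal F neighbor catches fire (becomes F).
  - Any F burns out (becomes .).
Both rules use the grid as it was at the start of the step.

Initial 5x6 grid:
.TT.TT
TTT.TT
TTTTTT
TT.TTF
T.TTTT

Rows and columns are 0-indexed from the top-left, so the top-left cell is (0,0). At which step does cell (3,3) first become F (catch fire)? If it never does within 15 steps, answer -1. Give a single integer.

Step 1: cell (3,3)='T' (+3 fires, +1 burnt)
Step 2: cell (3,3)='F' (+4 fires, +3 burnt)
  -> target ignites at step 2
Step 3: cell (3,3)='.' (+4 fires, +4 burnt)
Step 4: cell (3,3)='.' (+3 fires, +4 burnt)
Step 5: cell (3,3)='.' (+2 fires, +3 burnt)
Step 6: cell (3,3)='.' (+4 fires, +2 burnt)
Step 7: cell (3,3)='.' (+3 fires, +4 burnt)
Step 8: cell (3,3)='.' (+1 fires, +3 burnt)
Step 9: cell (3,3)='.' (+0 fires, +1 burnt)
  fire out at step 9

2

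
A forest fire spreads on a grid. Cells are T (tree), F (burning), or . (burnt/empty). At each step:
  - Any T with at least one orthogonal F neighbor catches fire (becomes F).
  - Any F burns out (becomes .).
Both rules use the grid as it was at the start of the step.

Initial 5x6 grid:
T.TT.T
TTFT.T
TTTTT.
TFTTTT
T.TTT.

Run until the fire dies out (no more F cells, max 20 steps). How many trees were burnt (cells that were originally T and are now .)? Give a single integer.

Answer: 20

Derivation:
Step 1: +7 fires, +2 burnt (F count now 7)
Step 2: +7 fires, +7 burnt (F count now 7)
Step 3: +4 fires, +7 burnt (F count now 4)
Step 4: +2 fires, +4 burnt (F count now 2)
Step 5: +0 fires, +2 burnt (F count now 0)
Fire out after step 5
Initially T: 22, now '.': 28
Total burnt (originally-T cells now '.'): 20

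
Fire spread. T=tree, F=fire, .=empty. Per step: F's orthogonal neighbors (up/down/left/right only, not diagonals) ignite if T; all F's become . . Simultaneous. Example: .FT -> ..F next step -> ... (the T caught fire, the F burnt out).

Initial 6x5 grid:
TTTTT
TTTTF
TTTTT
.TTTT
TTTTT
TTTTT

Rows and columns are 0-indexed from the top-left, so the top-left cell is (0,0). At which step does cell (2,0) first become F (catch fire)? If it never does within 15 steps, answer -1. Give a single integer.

Step 1: cell (2,0)='T' (+3 fires, +1 burnt)
Step 2: cell (2,0)='T' (+4 fires, +3 burnt)
Step 3: cell (2,0)='T' (+5 fires, +4 burnt)
Step 4: cell (2,0)='T' (+6 fires, +5 burnt)
Step 5: cell (2,0)='F' (+5 fires, +6 burnt)
  -> target ignites at step 5
Step 6: cell (2,0)='.' (+2 fires, +5 burnt)
Step 7: cell (2,0)='.' (+2 fires, +2 burnt)
Step 8: cell (2,0)='.' (+1 fires, +2 burnt)
Step 9: cell (2,0)='.' (+0 fires, +1 burnt)
  fire out at step 9

5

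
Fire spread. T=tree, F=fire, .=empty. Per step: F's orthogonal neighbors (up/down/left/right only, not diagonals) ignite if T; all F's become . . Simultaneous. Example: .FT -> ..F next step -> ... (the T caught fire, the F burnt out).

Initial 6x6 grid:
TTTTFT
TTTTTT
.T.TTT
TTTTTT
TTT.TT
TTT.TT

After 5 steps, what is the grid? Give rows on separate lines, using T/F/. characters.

Step 1: 3 trees catch fire, 1 burn out
  TTTF.F
  TTTTFT
  .T.TTT
  TTTTTT
  TTT.TT
  TTT.TT
Step 2: 4 trees catch fire, 3 burn out
  TTF...
  TTTF.F
  .T.TFT
  TTTTTT
  TTT.TT
  TTT.TT
Step 3: 5 trees catch fire, 4 burn out
  TF....
  TTF...
  .T.F.F
  TTTTFT
  TTT.TT
  TTT.TT
Step 4: 5 trees catch fire, 5 burn out
  F.....
  TF....
  .T....
  TTTF.F
  TTT.FT
  TTT.TT
Step 5: 5 trees catch fire, 5 burn out
  ......
  F.....
  .F....
  TTF...
  TTT..F
  TTT.FT

......
F.....
.F....
TTF...
TTT..F
TTT.FT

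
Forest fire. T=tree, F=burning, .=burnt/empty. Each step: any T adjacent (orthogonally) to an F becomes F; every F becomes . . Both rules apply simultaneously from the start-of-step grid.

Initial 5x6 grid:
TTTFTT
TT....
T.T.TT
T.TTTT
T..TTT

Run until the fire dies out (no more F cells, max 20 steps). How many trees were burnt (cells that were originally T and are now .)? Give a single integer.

Step 1: +2 fires, +1 burnt (F count now 2)
Step 2: +2 fires, +2 burnt (F count now 2)
Step 3: +2 fires, +2 burnt (F count now 2)
Step 4: +1 fires, +2 burnt (F count now 1)
Step 5: +1 fires, +1 burnt (F count now 1)
Step 6: +1 fires, +1 burnt (F count now 1)
Step 7: +1 fires, +1 burnt (F count now 1)
Step 8: +0 fires, +1 burnt (F count now 0)
Fire out after step 8
Initially T: 20, now '.': 20
Total burnt (originally-T cells now '.'): 10

Answer: 10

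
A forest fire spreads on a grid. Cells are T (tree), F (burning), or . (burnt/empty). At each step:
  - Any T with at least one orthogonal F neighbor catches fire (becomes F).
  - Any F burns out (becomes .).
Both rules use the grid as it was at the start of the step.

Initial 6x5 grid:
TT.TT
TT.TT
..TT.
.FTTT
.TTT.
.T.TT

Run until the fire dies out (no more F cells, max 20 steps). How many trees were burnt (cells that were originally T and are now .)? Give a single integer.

Answer: 15

Derivation:
Step 1: +2 fires, +1 burnt (F count now 2)
Step 2: +4 fires, +2 burnt (F count now 4)
Step 3: +3 fires, +4 burnt (F count now 3)
Step 4: +2 fires, +3 burnt (F count now 2)
Step 5: +3 fires, +2 burnt (F count now 3)
Step 6: +1 fires, +3 burnt (F count now 1)
Step 7: +0 fires, +1 burnt (F count now 0)
Fire out after step 7
Initially T: 19, now '.': 26
Total burnt (originally-T cells now '.'): 15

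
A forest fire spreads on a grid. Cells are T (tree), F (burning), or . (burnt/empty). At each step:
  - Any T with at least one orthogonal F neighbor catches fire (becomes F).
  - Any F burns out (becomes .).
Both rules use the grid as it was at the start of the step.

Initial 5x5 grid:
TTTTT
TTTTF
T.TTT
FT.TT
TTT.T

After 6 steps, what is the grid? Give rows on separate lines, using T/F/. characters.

Step 1: 6 trees catch fire, 2 burn out
  TTTTF
  TTTF.
  F.TTF
  .F.TT
  FTT.T
Step 2: 6 trees catch fire, 6 burn out
  TTTF.
  FTF..
  ..TF.
  ...TF
  .FT.T
Step 3: 7 trees catch fire, 6 burn out
  FTF..
  .F...
  ..F..
  ...F.
  ..F.F
Step 4: 1 trees catch fire, 7 burn out
  .F...
  .....
  .....
  .....
  .....
Step 5: 0 trees catch fire, 1 burn out
  .....
  .....
  .....
  .....
  .....
Step 6: 0 trees catch fire, 0 burn out
  .....
  .....
  .....
  .....
  .....

.....
.....
.....
.....
.....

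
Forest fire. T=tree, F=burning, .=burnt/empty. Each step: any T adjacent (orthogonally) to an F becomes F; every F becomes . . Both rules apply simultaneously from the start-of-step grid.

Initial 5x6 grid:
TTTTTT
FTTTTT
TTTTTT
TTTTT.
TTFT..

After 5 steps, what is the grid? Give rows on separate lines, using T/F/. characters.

Step 1: 6 trees catch fire, 2 burn out
  FTTTTT
  .FTTTT
  FTTTTT
  TTFTT.
  TF.F..
Step 2: 8 trees catch fire, 6 burn out
  .FTTTT
  ..FTTT
  .FFTTT
  FF.FT.
  F.....
Step 3: 4 trees catch fire, 8 burn out
  ..FTTT
  ...FTT
  ...FTT
  ....F.
  ......
Step 4: 3 trees catch fire, 4 burn out
  ...FTT
  ....FT
  ....FT
  ......
  ......
Step 5: 3 trees catch fire, 3 burn out
  ....FT
  .....F
  .....F
  ......
  ......

....FT
.....F
.....F
......
......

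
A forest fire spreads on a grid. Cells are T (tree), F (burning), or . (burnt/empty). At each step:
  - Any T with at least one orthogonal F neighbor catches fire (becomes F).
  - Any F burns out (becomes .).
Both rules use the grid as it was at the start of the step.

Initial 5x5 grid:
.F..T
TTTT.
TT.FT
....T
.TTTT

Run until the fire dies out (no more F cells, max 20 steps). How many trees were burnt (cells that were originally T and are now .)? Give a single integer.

Answer: 12

Derivation:
Step 1: +3 fires, +2 burnt (F count now 3)
Step 2: +4 fires, +3 burnt (F count now 4)
Step 3: +2 fires, +4 burnt (F count now 2)
Step 4: +1 fires, +2 burnt (F count now 1)
Step 5: +1 fires, +1 burnt (F count now 1)
Step 6: +1 fires, +1 burnt (F count now 1)
Step 7: +0 fires, +1 burnt (F count now 0)
Fire out after step 7
Initially T: 13, now '.': 24
Total burnt (originally-T cells now '.'): 12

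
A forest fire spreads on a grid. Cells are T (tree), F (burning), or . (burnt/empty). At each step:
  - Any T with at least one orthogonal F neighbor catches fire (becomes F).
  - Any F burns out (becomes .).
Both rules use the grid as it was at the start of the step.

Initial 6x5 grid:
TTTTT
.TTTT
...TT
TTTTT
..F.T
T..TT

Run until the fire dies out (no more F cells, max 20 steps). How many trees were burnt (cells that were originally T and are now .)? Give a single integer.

Answer: 19

Derivation:
Step 1: +1 fires, +1 burnt (F count now 1)
Step 2: +2 fires, +1 burnt (F count now 2)
Step 3: +3 fires, +2 burnt (F count now 3)
Step 4: +3 fires, +3 burnt (F count now 3)
Step 5: +4 fires, +3 burnt (F count now 4)
Step 6: +4 fires, +4 burnt (F count now 4)
Step 7: +1 fires, +4 burnt (F count now 1)
Step 8: +1 fires, +1 burnt (F count now 1)
Step 9: +0 fires, +1 burnt (F count now 0)
Fire out after step 9
Initially T: 20, now '.': 29
Total burnt (originally-T cells now '.'): 19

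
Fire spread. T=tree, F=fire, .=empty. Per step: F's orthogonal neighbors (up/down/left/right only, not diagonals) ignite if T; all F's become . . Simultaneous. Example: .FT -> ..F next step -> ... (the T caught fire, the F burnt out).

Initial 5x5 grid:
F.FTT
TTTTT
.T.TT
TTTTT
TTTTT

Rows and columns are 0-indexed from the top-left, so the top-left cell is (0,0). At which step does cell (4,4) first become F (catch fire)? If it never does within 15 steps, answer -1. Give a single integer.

Step 1: cell (4,4)='T' (+3 fires, +2 burnt)
Step 2: cell (4,4)='T' (+3 fires, +3 burnt)
Step 3: cell (4,4)='T' (+3 fires, +3 burnt)
Step 4: cell (4,4)='T' (+3 fires, +3 burnt)
Step 5: cell (4,4)='T' (+5 fires, +3 burnt)
Step 6: cell (4,4)='F' (+3 fires, +5 burnt)
  -> target ignites at step 6
Step 7: cell (4,4)='.' (+0 fires, +3 burnt)
  fire out at step 7

6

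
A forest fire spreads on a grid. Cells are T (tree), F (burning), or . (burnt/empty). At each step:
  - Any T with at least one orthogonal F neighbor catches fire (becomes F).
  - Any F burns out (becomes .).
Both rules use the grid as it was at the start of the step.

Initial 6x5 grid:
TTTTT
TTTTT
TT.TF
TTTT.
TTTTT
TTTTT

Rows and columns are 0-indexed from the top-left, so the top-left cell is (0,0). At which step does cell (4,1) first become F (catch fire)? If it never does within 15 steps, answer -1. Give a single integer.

Step 1: cell (4,1)='T' (+2 fires, +1 burnt)
Step 2: cell (4,1)='T' (+3 fires, +2 burnt)
Step 3: cell (4,1)='T' (+4 fires, +3 burnt)
Step 4: cell (4,1)='T' (+6 fires, +4 burnt)
Step 5: cell (4,1)='F' (+7 fires, +6 burnt)
  -> target ignites at step 5
Step 6: cell (4,1)='.' (+4 fires, +7 burnt)
Step 7: cell (4,1)='.' (+1 fires, +4 burnt)
Step 8: cell (4,1)='.' (+0 fires, +1 burnt)
  fire out at step 8

5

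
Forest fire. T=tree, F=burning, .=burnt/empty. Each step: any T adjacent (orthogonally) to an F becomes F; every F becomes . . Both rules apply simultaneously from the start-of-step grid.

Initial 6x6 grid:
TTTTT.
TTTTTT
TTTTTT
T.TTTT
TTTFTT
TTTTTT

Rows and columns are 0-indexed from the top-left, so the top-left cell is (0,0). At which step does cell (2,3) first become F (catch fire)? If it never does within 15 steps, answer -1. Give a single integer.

Step 1: cell (2,3)='T' (+4 fires, +1 burnt)
Step 2: cell (2,3)='F' (+7 fires, +4 burnt)
  -> target ignites at step 2
Step 3: cell (2,3)='.' (+7 fires, +7 burnt)
Step 4: cell (2,3)='.' (+7 fires, +7 burnt)
Step 5: cell (2,3)='.' (+5 fires, +7 burnt)
Step 6: cell (2,3)='.' (+2 fires, +5 burnt)
Step 7: cell (2,3)='.' (+1 fires, +2 burnt)
Step 8: cell (2,3)='.' (+0 fires, +1 burnt)
  fire out at step 8

2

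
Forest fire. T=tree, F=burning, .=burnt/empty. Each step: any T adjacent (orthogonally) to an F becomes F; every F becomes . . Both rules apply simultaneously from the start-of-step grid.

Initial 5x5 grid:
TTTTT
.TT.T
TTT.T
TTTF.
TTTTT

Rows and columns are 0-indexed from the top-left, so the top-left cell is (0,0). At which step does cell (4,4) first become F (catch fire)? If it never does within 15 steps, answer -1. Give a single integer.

Step 1: cell (4,4)='T' (+2 fires, +1 burnt)
Step 2: cell (4,4)='F' (+4 fires, +2 burnt)
  -> target ignites at step 2
Step 3: cell (4,4)='.' (+4 fires, +4 burnt)
Step 4: cell (4,4)='.' (+4 fires, +4 burnt)
Step 5: cell (4,4)='.' (+2 fires, +4 burnt)
Step 6: cell (4,4)='.' (+2 fires, +2 burnt)
Step 7: cell (4,4)='.' (+1 fires, +2 burnt)
Step 8: cell (4,4)='.' (+1 fires, +1 burnt)
Step 9: cell (4,4)='.' (+0 fires, +1 burnt)
  fire out at step 9

2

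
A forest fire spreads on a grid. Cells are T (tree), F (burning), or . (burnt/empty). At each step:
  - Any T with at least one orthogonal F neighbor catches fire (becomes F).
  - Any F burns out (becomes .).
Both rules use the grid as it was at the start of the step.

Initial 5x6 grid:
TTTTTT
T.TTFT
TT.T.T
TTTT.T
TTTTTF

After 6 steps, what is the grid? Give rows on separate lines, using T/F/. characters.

Step 1: 5 trees catch fire, 2 burn out
  TTTTFT
  T.TF.F
  TT.T.T
  TTTT.F
  TTTTF.
Step 2: 6 trees catch fire, 5 burn out
  TTTF.F
  T.F...
  TT.F.F
  TTTT..
  TTTF..
Step 3: 3 trees catch fire, 6 burn out
  TTF...
  T.....
  TT....
  TTTF..
  TTF...
Step 4: 3 trees catch fire, 3 burn out
  TF....
  T.....
  TT....
  TTF...
  TF....
Step 5: 3 trees catch fire, 3 burn out
  F.....
  T.....
  TT....
  TF....
  F.....
Step 6: 3 trees catch fire, 3 burn out
  ......
  F.....
  TF....
  F.....
  ......

......
F.....
TF....
F.....
......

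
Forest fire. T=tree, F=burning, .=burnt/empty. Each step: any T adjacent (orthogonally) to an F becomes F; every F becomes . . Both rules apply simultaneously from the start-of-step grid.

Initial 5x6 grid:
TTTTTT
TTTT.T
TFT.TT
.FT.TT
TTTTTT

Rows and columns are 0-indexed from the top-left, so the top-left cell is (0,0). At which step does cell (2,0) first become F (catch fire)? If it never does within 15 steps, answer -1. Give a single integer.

Step 1: cell (2,0)='F' (+5 fires, +2 burnt)
  -> target ignites at step 1
Step 2: cell (2,0)='.' (+5 fires, +5 burnt)
Step 3: cell (2,0)='.' (+4 fires, +5 burnt)
Step 4: cell (2,0)='.' (+2 fires, +4 burnt)
Step 5: cell (2,0)='.' (+3 fires, +2 burnt)
Step 6: cell (2,0)='.' (+3 fires, +3 burnt)
Step 7: cell (2,0)='.' (+2 fires, +3 burnt)
Step 8: cell (2,0)='.' (+0 fires, +2 burnt)
  fire out at step 8

1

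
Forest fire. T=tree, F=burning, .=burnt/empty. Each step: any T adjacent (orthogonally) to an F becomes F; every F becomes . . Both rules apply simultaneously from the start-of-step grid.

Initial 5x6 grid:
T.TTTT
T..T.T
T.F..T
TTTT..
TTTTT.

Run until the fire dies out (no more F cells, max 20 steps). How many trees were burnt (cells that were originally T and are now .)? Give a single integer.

Step 1: +1 fires, +1 burnt (F count now 1)
Step 2: +3 fires, +1 burnt (F count now 3)
Step 3: +3 fires, +3 burnt (F count now 3)
Step 4: +3 fires, +3 burnt (F count now 3)
Step 5: +1 fires, +3 burnt (F count now 1)
Step 6: +1 fires, +1 burnt (F count now 1)
Step 7: +0 fires, +1 burnt (F count now 0)
Fire out after step 7
Initially T: 19, now '.': 23
Total burnt (originally-T cells now '.'): 12

Answer: 12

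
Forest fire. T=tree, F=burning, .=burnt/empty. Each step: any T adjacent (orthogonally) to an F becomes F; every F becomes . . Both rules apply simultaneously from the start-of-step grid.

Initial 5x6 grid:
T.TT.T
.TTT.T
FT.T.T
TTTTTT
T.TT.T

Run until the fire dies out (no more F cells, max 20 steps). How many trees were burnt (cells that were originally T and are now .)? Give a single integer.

Step 1: +2 fires, +1 burnt (F count now 2)
Step 2: +3 fires, +2 burnt (F count now 3)
Step 3: +2 fires, +3 burnt (F count now 2)
Step 4: +4 fires, +2 burnt (F count now 4)
Step 5: +4 fires, +4 burnt (F count now 4)
Step 6: +1 fires, +4 burnt (F count now 1)
Step 7: +2 fires, +1 burnt (F count now 2)
Step 8: +1 fires, +2 burnt (F count now 1)
Step 9: +1 fires, +1 burnt (F count now 1)
Step 10: +0 fires, +1 burnt (F count now 0)
Fire out after step 10
Initially T: 21, now '.': 29
Total burnt (originally-T cells now '.'): 20

Answer: 20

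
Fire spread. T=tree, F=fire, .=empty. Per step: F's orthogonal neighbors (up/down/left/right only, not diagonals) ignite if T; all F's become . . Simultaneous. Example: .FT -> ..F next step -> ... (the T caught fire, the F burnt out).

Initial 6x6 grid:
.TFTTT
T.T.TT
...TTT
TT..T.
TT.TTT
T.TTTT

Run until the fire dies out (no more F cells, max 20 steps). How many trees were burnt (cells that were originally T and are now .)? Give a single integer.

Answer: 18

Derivation:
Step 1: +3 fires, +1 burnt (F count now 3)
Step 2: +1 fires, +3 burnt (F count now 1)
Step 3: +2 fires, +1 burnt (F count now 2)
Step 4: +2 fires, +2 burnt (F count now 2)
Step 5: +3 fires, +2 burnt (F count now 3)
Step 6: +1 fires, +3 burnt (F count now 1)
Step 7: +3 fires, +1 burnt (F count now 3)
Step 8: +2 fires, +3 burnt (F count now 2)
Step 9: +1 fires, +2 burnt (F count now 1)
Step 10: +0 fires, +1 burnt (F count now 0)
Fire out after step 10
Initially T: 24, now '.': 30
Total burnt (originally-T cells now '.'): 18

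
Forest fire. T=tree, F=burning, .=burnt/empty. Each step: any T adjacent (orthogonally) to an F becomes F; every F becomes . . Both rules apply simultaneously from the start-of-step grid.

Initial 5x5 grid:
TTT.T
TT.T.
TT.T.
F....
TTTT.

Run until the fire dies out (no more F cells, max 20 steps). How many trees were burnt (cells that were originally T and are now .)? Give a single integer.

Step 1: +2 fires, +1 burnt (F count now 2)
Step 2: +3 fires, +2 burnt (F count now 3)
Step 3: +3 fires, +3 burnt (F count now 3)
Step 4: +2 fires, +3 burnt (F count now 2)
Step 5: +1 fires, +2 burnt (F count now 1)
Step 6: +0 fires, +1 burnt (F count now 0)
Fire out after step 6
Initially T: 14, now '.': 22
Total burnt (originally-T cells now '.'): 11

Answer: 11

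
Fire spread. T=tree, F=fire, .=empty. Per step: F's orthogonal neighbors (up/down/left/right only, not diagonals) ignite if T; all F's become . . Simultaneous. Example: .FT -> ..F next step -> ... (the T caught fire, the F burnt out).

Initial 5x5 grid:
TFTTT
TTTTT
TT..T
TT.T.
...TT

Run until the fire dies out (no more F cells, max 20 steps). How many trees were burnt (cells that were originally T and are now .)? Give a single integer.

Step 1: +3 fires, +1 burnt (F count now 3)
Step 2: +4 fires, +3 burnt (F count now 4)
Step 3: +4 fires, +4 burnt (F count now 4)
Step 4: +2 fires, +4 burnt (F count now 2)
Step 5: +1 fires, +2 burnt (F count now 1)
Step 6: +0 fires, +1 burnt (F count now 0)
Fire out after step 6
Initially T: 17, now '.': 22
Total burnt (originally-T cells now '.'): 14

Answer: 14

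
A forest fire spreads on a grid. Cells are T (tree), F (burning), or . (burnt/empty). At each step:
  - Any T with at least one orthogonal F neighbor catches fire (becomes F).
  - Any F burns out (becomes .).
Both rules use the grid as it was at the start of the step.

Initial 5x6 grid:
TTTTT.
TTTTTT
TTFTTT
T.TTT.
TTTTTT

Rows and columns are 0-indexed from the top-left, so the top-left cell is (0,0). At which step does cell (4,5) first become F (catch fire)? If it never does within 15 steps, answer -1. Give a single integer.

Step 1: cell (4,5)='T' (+4 fires, +1 burnt)
Step 2: cell (4,5)='T' (+7 fires, +4 burnt)
Step 3: cell (4,5)='T' (+9 fires, +7 burnt)
Step 4: cell (4,5)='T' (+5 fires, +9 burnt)
Step 5: cell (4,5)='F' (+1 fires, +5 burnt)
  -> target ignites at step 5
Step 6: cell (4,5)='.' (+0 fires, +1 burnt)
  fire out at step 6

5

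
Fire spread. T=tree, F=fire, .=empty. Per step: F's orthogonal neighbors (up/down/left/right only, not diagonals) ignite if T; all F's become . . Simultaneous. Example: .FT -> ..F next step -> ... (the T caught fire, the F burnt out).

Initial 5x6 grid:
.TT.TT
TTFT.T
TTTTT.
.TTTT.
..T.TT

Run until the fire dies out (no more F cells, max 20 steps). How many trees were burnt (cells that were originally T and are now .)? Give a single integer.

Step 1: +4 fires, +1 burnt (F count now 4)
Step 2: +5 fires, +4 burnt (F count now 5)
Step 3: +5 fires, +5 burnt (F count now 5)
Step 4: +1 fires, +5 burnt (F count now 1)
Step 5: +1 fires, +1 burnt (F count now 1)
Step 6: +1 fires, +1 burnt (F count now 1)
Step 7: +0 fires, +1 burnt (F count now 0)
Fire out after step 7
Initially T: 20, now '.': 27
Total burnt (originally-T cells now '.'): 17

Answer: 17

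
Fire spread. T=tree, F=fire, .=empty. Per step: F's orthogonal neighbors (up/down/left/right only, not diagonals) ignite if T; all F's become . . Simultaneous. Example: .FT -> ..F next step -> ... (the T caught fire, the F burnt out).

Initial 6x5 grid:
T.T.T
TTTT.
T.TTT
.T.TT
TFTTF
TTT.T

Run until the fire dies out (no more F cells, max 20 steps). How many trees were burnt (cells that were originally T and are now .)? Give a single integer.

Answer: 20

Derivation:
Step 1: +7 fires, +2 burnt (F count now 7)
Step 2: +4 fires, +7 burnt (F count now 4)
Step 3: +1 fires, +4 burnt (F count now 1)
Step 4: +2 fires, +1 burnt (F count now 2)
Step 5: +1 fires, +2 burnt (F count now 1)
Step 6: +2 fires, +1 burnt (F count now 2)
Step 7: +1 fires, +2 burnt (F count now 1)
Step 8: +2 fires, +1 burnt (F count now 2)
Step 9: +0 fires, +2 burnt (F count now 0)
Fire out after step 9
Initially T: 21, now '.': 29
Total burnt (originally-T cells now '.'): 20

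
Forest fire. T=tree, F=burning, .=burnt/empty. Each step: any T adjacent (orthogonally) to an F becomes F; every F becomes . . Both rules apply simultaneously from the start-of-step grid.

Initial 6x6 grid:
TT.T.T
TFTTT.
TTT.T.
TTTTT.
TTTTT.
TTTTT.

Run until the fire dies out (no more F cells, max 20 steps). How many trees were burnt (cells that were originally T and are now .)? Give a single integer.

Step 1: +4 fires, +1 burnt (F count now 4)
Step 2: +5 fires, +4 burnt (F count now 5)
Step 3: +5 fires, +5 burnt (F count now 5)
Step 4: +5 fires, +5 burnt (F count now 5)
Step 5: +4 fires, +5 burnt (F count now 4)
Step 6: +2 fires, +4 burnt (F count now 2)
Step 7: +1 fires, +2 burnt (F count now 1)
Step 8: +0 fires, +1 burnt (F count now 0)
Fire out after step 8
Initially T: 27, now '.': 35
Total burnt (originally-T cells now '.'): 26

Answer: 26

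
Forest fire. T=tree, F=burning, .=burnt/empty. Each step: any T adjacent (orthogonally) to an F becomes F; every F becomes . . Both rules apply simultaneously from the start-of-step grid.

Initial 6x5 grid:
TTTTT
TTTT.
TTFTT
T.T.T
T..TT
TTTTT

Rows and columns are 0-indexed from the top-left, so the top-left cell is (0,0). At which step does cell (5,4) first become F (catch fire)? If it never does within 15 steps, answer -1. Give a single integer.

Step 1: cell (5,4)='T' (+4 fires, +1 burnt)
Step 2: cell (5,4)='T' (+5 fires, +4 burnt)
Step 3: cell (5,4)='T' (+5 fires, +5 burnt)
Step 4: cell (5,4)='T' (+4 fires, +5 burnt)
Step 5: cell (5,4)='F' (+3 fires, +4 burnt)
  -> target ignites at step 5
Step 6: cell (5,4)='.' (+2 fires, +3 burnt)
Step 7: cell (5,4)='.' (+1 fires, +2 burnt)
Step 8: cell (5,4)='.' (+0 fires, +1 burnt)
  fire out at step 8

5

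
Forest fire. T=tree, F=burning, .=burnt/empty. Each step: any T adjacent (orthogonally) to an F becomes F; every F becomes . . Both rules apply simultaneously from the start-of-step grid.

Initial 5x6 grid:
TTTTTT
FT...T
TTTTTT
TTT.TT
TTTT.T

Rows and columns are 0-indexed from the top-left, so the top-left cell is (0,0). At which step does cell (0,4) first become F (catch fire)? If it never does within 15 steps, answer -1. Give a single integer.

Step 1: cell (0,4)='T' (+3 fires, +1 burnt)
Step 2: cell (0,4)='T' (+3 fires, +3 burnt)
Step 3: cell (0,4)='T' (+4 fires, +3 burnt)
Step 4: cell (0,4)='T' (+4 fires, +4 burnt)
Step 5: cell (0,4)='F' (+3 fires, +4 burnt)
  -> target ignites at step 5
Step 6: cell (0,4)='.' (+4 fires, +3 burnt)
Step 7: cell (0,4)='.' (+2 fires, +4 burnt)
Step 8: cell (0,4)='.' (+1 fires, +2 burnt)
Step 9: cell (0,4)='.' (+0 fires, +1 burnt)
  fire out at step 9

5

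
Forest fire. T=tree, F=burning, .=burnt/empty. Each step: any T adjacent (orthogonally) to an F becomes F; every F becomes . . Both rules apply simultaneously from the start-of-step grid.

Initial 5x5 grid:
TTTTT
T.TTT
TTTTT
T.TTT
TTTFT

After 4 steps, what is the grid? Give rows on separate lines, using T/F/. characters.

Step 1: 3 trees catch fire, 1 burn out
  TTTTT
  T.TTT
  TTTTT
  T.TFT
  TTF.F
Step 2: 4 trees catch fire, 3 burn out
  TTTTT
  T.TTT
  TTTFT
  T.F.F
  TF...
Step 3: 4 trees catch fire, 4 burn out
  TTTTT
  T.TFT
  TTF.F
  T....
  F....
Step 4: 5 trees catch fire, 4 burn out
  TTTFT
  T.F.F
  TF...
  F....
  .....

TTTFT
T.F.F
TF...
F....
.....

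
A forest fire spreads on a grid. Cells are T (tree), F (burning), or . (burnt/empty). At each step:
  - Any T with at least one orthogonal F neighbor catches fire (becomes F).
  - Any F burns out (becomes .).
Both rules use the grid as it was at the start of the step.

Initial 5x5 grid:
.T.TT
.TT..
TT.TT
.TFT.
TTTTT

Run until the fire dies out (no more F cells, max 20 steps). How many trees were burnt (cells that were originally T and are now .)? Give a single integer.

Step 1: +3 fires, +1 burnt (F count now 3)
Step 2: +4 fires, +3 burnt (F count now 4)
Step 3: +5 fires, +4 burnt (F count now 5)
Step 4: +2 fires, +5 burnt (F count now 2)
Step 5: +0 fires, +2 burnt (F count now 0)
Fire out after step 5
Initially T: 16, now '.': 23
Total burnt (originally-T cells now '.'): 14

Answer: 14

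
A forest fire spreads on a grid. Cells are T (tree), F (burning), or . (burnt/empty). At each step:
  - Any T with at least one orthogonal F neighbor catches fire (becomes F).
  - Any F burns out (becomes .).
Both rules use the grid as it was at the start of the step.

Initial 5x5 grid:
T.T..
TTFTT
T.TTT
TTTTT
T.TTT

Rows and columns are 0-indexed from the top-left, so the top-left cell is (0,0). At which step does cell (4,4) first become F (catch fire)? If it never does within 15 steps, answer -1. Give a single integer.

Step 1: cell (4,4)='T' (+4 fires, +1 burnt)
Step 2: cell (4,4)='T' (+4 fires, +4 burnt)
Step 3: cell (4,4)='T' (+6 fires, +4 burnt)
Step 4: cell (4,4)='T' (+3 fires, +6 burnt)
Step 5: cell (4,4)='F' (+2 fires, +3 burnt)
  -> target ignites at step 5
Step 6: cell (4,4)='.' (+0 fires, +2 burnt)
  fire out at step 6

5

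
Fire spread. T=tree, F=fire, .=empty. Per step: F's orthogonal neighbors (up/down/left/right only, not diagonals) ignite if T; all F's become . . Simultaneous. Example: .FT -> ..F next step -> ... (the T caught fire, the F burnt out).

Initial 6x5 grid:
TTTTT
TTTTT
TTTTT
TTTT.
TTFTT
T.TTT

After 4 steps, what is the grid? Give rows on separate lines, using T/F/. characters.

Step 1: 4 trees catch fire, 1 burn out
  TTTTT
  TTTTT
  TTTTT
  TTFT.
  TF.FT
  T.FTT
Step 2: 6 trees catch fire, 4 burn out
  TTTTT
  TTTTT
  TTFTT
  TF.F.
  F...F
  T..FT
Step 3: 6 trees catch fire, 6 burn out
  TTTTT
  TTFTT
  TF.FT
  F....
  .....
  F...F
Step 4: 5 trees catch fire, 6 burn out
  TTFTT
  TF.FT
  F...F
  .....
  .....
  .....

TTFTT
TF.FT
F...F
.....
.....
.....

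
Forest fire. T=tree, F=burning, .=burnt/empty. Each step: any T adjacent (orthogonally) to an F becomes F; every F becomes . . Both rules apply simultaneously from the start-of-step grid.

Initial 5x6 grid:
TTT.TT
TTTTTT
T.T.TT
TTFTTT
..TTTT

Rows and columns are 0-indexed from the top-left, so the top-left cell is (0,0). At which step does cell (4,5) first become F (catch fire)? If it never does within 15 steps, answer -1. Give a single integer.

Step 1: cell (4,5)='T' (+4 fires, +1 burnt)
Step 2: cell (4,5)='T' (+4 fires, +4 burnt)
Step 3: cell (4,5)='T' (+7 fires, +4 burnt)
Step 4: cell (4,5)='F' (+5 fires, +7 burnt)
  -> target ignites at step 4
Step 5: cell (4,5)='.' (+3 fires, +5 burnt)
Step 6: cell (4,5)='.' (+1 fires, +3 burnt)
Step 7: cell (4,5)='.' (+0 fires, +1 burnt)
  fire out at step 7

4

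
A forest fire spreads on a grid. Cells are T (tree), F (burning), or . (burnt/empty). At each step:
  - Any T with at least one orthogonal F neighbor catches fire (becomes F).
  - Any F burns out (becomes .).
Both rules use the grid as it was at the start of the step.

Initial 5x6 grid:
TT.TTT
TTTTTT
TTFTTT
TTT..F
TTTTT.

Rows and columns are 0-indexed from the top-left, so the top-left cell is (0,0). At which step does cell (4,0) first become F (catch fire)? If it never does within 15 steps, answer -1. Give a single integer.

Step 1: cell (4,0)='T' (+5 fires, +2 burnt)
Step 2: cell (4,0)='T' (+7 fires, +5 burnt)
Step 3: cell (4,0)='T' (+8 fires, +7 burnt)
Step 4: cell (4,0)='F' (+4 fires, +8 burnt)
  -> target ignites at step 4
Step 5: cell (4,0)='.' (+0 fires, +4 burnt)
  fire out at step 5

4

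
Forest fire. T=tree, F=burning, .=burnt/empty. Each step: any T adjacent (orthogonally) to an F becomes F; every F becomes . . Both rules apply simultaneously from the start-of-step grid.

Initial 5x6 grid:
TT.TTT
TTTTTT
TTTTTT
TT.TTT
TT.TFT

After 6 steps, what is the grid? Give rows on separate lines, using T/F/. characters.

Step 1: 3 trees catch fire, 1 burn out
  TT.TTT
  TTTTTT
  TTTTTT
  TT.TFT
  TT.F.F
Step 2: 3 trees catch fire, 3 burn out
  TT.TTT
  TTTTTT
  TTTTFT
  TT.F.F
  TT....
Step 3: 3 trees catch fire, 3 burn out
  TT.TTT
  TTTTFT
  TTTF.F
  TT....
  TT....
Step 4: 4 trees catch fire, 3 burn out
  TT.TFT
  TTTF.F
  TTF...
  TT....
  TT....
Step 5: 4 trees catch fire, 4 burn out
  TT.F.F
  TTF...
  TF....
  TT....
  TT....
Step 6: 3 trees catch fire, 4 burn out
  TT....
  TF....
  F.....
  TF....
  TT....

TT....
TF....
F.....
TF....
TT....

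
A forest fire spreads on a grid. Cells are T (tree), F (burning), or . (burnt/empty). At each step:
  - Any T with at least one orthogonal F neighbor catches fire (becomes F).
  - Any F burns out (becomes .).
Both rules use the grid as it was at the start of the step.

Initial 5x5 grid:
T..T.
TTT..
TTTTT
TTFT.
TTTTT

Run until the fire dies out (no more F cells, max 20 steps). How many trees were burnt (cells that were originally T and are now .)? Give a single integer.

Answer: 17

Derivation:
Step 1: +4 fires, +1 burnt (F count now 4)
Step 2: +6 fires, +4 burnt (F count now 6)
Step 3: +5 fires, +6 burnt (F count now 5)
Step 4: +1 fires, +5 burnt (F count now 1)
Step 5: +1 fires, +1 burnt (F count now 1)
Step 6: +0 fires, +1 burnt (F count now 0)
Fire out after step 6
Initially T: 18, now '.': 24
Total burnt (originally-T cells now '.'): 17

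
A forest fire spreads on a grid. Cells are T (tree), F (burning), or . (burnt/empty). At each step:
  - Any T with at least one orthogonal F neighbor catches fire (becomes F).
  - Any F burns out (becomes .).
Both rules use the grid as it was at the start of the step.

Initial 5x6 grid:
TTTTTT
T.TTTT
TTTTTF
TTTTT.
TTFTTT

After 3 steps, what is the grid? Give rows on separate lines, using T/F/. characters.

Step 1: 5 trees catch fire, 2 burn out
  TTTTTT
  T.TTTF
  TTTTF.
  TTFTT.
  TF.FTT
Step 2: 9 trees catch fire, 5 burn out
  TTTTTF
  T.TTF.
  TTFF..
  TF.FF.
  F...FT
Step 3: 6 trees catch fire, 9 burn out
  TTTTF.
  T.FF..
  TF....
  F.....
  .....F

TTTTF.
T.FF..
TF....
F.....
.....F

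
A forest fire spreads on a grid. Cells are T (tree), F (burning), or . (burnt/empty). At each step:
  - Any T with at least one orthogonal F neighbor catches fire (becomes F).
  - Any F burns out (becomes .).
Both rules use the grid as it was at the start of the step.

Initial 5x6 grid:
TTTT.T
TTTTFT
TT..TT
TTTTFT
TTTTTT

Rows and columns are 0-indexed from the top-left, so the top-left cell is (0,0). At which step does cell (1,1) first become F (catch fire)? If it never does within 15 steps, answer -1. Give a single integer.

Step 1: cell (1,1)='T' (+6 fires, +2 burnt)
Step 2: cell (1,1)='T' (+7 fires, +6 burnt)
Step 3: cell (1,1)='F' (+4 fires, +7 burnt)
  -> target ignites at step 3
Step 4: cell (1,1)='.' (+5 fires, +4 burnt)
Step 5: cell (1,1)='.' (+3 fires, +5 burnt)
Step 6: cell (1,1)='.' (+0 fires, +3 burnt)
  fire out at step 6

3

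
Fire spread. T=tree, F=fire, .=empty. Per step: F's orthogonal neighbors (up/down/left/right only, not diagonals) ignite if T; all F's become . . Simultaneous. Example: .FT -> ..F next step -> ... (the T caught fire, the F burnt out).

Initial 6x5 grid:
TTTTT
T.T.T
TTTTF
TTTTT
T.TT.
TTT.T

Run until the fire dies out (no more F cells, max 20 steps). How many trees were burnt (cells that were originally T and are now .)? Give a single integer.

Answer: 23

Derivation:
Step 1: +3 fires, +1 burnt (F count now 3)
Step 2: +3 fires, +3 burnt (F count now 3)
Step 3: +5 fires, +3 burnt (F count now 5)
Step 4: +4 fires, +5 burnt (F count now 4)
Step 5: +4 fires, +4 burnt (F count now 4)
Step 6: +3 fires, +4 burnt (F count now 3)
Step 7: +1 fires, +3 burnt (F count now 1)
Step 8: +0 fires, +1 burnt (F count now 0)
Fire out after step 8
Initially T: 24, now '.': 29
Total burnt (originally-T cells now '.'): 23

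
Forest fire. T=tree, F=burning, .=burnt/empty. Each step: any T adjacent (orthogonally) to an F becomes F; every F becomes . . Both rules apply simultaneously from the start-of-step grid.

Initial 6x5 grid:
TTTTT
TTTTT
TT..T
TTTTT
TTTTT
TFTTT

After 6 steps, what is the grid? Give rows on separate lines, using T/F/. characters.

Step 1: 3 trees catch fire, 1 burn out
  TTTTT
  TTTTT
  TT..T
  TTTTT
  TFTTT
  F.FTT
Step 2: 4 trees catch fire, 3 burn out
  TTTTT
  TTTTT
  TT..T
  TFTTT
  F.FTT
  ...FT
Step 3: 5 trees catch fire, 4 burn out
  TTTTT
  TTTTT
  TF..T
  F.FTT
  ...FT
  ....F
Step 4: 4 trees catch fire, 5 burn out
  TTTTT
  TFTTT
  F...T
  ...FT
  ....F
  .....
Step 5: 4 trees catch fire, 4 burn out
  TFTTT
  F.FTT
  ....T
  ....F
  .....
  .....
Step 6: 4 trees catch fire, 4 burn out
  F.FTT
  ...FT
  ....F
  .....
  .....
  .....

F.FTT
...FT
....F
.....
.....
.....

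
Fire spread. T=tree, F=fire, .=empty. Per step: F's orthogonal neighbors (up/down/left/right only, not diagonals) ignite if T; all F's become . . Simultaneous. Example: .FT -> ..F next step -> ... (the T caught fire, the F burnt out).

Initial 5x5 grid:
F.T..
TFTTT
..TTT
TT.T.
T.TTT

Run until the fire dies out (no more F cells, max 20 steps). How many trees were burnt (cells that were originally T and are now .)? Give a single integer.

Answer: 12

Derivation:
Step 1: +2 fires, +2 burnt (F count now 2)
Step 2: +3 fires, +2 burnt (F count now 3)
Step 3: +2 fires, +3 burnt (F count now 2)
Step 4: +2 fires, +2 burnt (F count now 2)
Step 5: +1 fires, +2 burnt (F count now 1)
Step 6: +2 fires, +1 burnt (F count now 2)
Step 7: +0 fires, +2 burnt (F count now 0)
Fire out after step 7
Initially T: 15, now '.': 22
Total burnt (originally-T cells now '.'): 12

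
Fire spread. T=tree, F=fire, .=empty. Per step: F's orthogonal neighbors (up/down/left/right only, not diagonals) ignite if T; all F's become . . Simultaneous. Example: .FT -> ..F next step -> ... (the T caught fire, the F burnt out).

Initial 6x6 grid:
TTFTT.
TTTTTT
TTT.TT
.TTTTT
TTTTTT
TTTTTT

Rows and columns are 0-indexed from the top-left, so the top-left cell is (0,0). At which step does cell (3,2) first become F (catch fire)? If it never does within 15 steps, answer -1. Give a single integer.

Step 1: cell (3,2)='T' (+3 fires, +1 burnt)
Step 2: cell (3,2)='T' (+5 fires, +3 burnt)
Step 3: cell (3,2)='F' (+4 fires, +5 burnt)
  -> target ignites at step 3
Step 4: cell (3,2)='.' (+6 fires, +4 burnt)
Step 5: cell (3,2)='.' (+5 fires, +6 burnt)
Step 6: cell (3,2)='.' (+5 fires, +5 burnt)
Step 7: cell (3,2)='.' (+3 fires, +5 burnt)
Step 8: cell (3,2)='.' (+1 fires, +3 burnt)
Step 9: cell (3,2)='.' (+0 fires, +1 burnt)
  fire out at step 9

3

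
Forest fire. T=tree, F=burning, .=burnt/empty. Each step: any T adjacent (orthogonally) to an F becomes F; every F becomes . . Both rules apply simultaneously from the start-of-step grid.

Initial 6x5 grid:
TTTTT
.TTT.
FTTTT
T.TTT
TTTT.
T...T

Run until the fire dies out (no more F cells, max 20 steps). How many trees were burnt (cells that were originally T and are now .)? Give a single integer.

Answer: 21

Derivation:
Step 1: +2 fires, +1 burnt (F count now 2)
Step 2: +3 fires, +2 burnt (F count now 3)
Step 3: +6 fires, +3 burnt (F count now 6)
Step 4: +6 fires, +6 burnt (F count now 6)
Step 5: +3 fires, +6 burnt (F count now 3)
Step 6: +1 fires, +3 burnt (F count now 1)
Step 7: +0 fires, +1 burnt (F count now 0)
Fire out after step 7
Initially T: 22, now '.': 29
Total burnt (originally-T cells now '.'): 21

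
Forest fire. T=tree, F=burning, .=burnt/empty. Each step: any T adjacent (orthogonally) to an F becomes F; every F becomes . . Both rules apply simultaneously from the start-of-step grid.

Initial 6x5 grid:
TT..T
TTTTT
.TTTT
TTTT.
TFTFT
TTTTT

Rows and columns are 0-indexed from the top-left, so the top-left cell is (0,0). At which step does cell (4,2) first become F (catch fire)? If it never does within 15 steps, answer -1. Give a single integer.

Step 1: cell (4,2)='F' (+7 fires, +2 burnt)
  -> target ignites at step 1
Step 2: cell (4,2)='.' (+7 fires, +7 burnt)
Step 3: cell (4,2)='.' (+4 fires, +7 burnt)
Step 4: cell (4,2)='.' (+4 fires, +4 burnt)
Step 5: cell (4,2)='.' (+2 fires, +4 burnt)
Step 6: cell (4,2)='.' (+0 fires, +2 burnt)
  fire out at step 6

1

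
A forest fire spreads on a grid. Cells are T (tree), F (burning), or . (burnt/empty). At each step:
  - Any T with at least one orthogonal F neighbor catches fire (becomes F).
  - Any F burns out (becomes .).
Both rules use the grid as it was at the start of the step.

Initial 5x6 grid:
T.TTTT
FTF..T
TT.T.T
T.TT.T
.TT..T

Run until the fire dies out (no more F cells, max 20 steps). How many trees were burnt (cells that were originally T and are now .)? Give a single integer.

Answer: 13

Derivation:
Step 1: +4 fires, +2 burnt (F count now 4)
Step 2: +3 fires, +4 burnt (F count now 3)
Step 3: +1 fires, +3 burnt (F count now 1)
Step 4: +1 fires, +1 burnt (F count now 1)
Step 5: +1 fires, +1 burnt (F count now 1)
Step 6: +1 fires, +1 burnt (F count now 1)
Step 7: +1 fires, +1 burnt (F count now 1)
Step 8: +1 fires, +1 burnt (F count now 1)
Step 9: +0 fires, +1 burnt (F count now 0)
Fire out after step 9
Initially T: 18, now '.': 25
Total burnt (originally-T cells now '.'): 13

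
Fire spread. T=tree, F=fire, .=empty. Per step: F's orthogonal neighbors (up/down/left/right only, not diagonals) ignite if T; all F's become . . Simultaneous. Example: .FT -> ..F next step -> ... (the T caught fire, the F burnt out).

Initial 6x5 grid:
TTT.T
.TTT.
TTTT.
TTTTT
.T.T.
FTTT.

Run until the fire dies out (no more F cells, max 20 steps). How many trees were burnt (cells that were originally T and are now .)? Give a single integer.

Answer: 20

Derivation:
Step 1: +1 fires, +1 burnt (F count now 1)
Step 2: +2 fires, +1 burnt (F count now 2)
Step 3: +2 fires, +2 burnt (F count now 2)
Step 4: +4 fires, +2 burnt (F count now 4)
Step 5: +4 fires, +4 burnt (F count now 4)
Step 6: +4 fires, +4 burnt (F count now 4)
Step 7: +3 fires, +4 burnt (F count now 3)
Step 8: +0 fires, +3 burnt (F count now 0)
Fire out after step 8
Initially T: 21, now '.': 29
Total burnt (originally-T cells now '.'): 20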